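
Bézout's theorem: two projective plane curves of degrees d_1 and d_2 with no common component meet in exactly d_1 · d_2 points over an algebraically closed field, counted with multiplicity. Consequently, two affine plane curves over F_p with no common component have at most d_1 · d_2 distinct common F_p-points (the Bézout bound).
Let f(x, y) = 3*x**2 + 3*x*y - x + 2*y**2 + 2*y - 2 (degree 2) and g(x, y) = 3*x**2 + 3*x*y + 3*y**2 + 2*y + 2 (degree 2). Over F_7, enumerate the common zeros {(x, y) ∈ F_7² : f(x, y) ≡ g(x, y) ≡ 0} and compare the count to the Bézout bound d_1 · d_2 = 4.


Common zeros: ∅; count = 0; Bézout bound = 4.

deg(f) = 2, deg(g) = 2, so Bézout bound = 4.
Scan x ∈ F_7. For each x, list the y ∈ F_7 with f(x, y) ≡ 0 and those with g(x, y) ≡ 0 (mod 7); the common zeros in that column are the intersection.
  x = 0: f ≡ 0 at y ∈ ∅; g ≡ 0 at y ∈ {1, 3}; common: ∅.
  x = 1: f ≡ 0 at y ∈ {0, 1}; g ≡ 0 at y ∈ {5}; common: ∅.
  x = 2: f ≡ 0 at y ∈ {5}; g ≡ 0 at y ∈ {0, 2}; common: ∅.
  x = 3: f ≡ 0 at y ∈ {1, 4}; g ≡ 0 at y ∈ {2, 6}; common: ∅.
  x = 4: f ≡ 0 at y ∈ {0}; g ≡ 0 at y ∈ {3, 4}; common: ∅.
  x = 5: f ≡ 0 at y ∈ {4, 5}; g ≡ 0 at y ∈ {0, 6}; common: ∅.
  x = 6: f ≡ 0 at y ∈ ∅; g ≡ 0 at y ∈ {1, 4}; common: ∅.
Collecting: common zeros = ∅, so the count is 0.
Comparison with the Bézout bound: 0 ≤ 4 = deg(f)·deg(g), as expected for curves with no common component (the affine F_7-count falls short of the bound because intersections may lie at infinity, over extension fields, or carry multiplicity).


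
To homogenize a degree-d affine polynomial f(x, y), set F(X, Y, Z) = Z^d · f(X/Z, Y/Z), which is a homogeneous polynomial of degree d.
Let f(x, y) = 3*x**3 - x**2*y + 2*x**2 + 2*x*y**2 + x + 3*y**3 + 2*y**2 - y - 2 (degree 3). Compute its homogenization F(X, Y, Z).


F(X, Y, Z) = 3*X**3 - X**2*Y + 2*X**2*Z + 2*X*Y**2 + X*Z**2 + 3*Y**3 + 2*Y**2*Z - Y*Z**2 - 2*Z**3

deg(f) = 3.
Substitute x = X/Z, y = Y/Z into f, then multiply by Z^3.
  monomial 3·x^3·y^0 ↦ 3·X^3·Y^0·Z^0.
  monomial -1·x^2·y^1 ↦ -1·X^2·Y^1·Z^0.
  monomial 2·x^2·y^0 ↦ 2·X^2·Y^0·Z^1.
  monomial 2·x^1·y^2 ↦ 2·X^1·Y^2·Z^0.
  monomial 1·x^1·y^0 ↦ 1·X^1·Y^0·Z^2.
  monomial 3·x^0·y^3 ↦ 3·X^0·Y^3·Z^0.
  monomial 2·x^0·y^2 ↦ 2·X^0·Y^2·Z^1.
  monomial -1·x^0·y^1 ↦ -1·X^0·Y^1·Z^2.
  monomial -2·x^0·y^0 ↦ -2·X^0·Y^0·Z^3.
Collecting: F(X, Y, Z) = 3*X**3 - X**2*Y + 2*X**2*Z + 2*X*Y**2 + X*Z**2 + 3*Y**3 + 2*Y**2*Z - Y*Z**2 - 2*Z**3.


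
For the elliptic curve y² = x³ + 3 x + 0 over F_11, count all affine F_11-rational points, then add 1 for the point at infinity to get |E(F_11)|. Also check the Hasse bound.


Affine points = {(0, 0), (1, 2), (1, 9), (2, 5), (2, 6), (3, 5), (3, 6), (6, 5), (6, 6), (7, 1), (7, 10)}; affine count = 11; |E(F_11)| = 12.

Discriminant check: Δ ∝ 4a³ + 27b² = 4·3³ + 27·0² = 4·27 + 27·0 ≡ 9 (mod 11). Nonzero ⇒ E is nonsingular.
For each x ∈ F_11, compute rhs = x³ + 3·x + 0 mod 11, then count y ∈ F_11 with y² ≡ rhs.
  x = 0: rhs = 0, matching y values: 0 (1 points).
  x = 1: rhs = 4, matching y values: 2, 9 (2 points).
  x = 2: rhs = 3, matching y values: 5, 6 (2 points).
  x = 3: rhs = 3, matching y values: 5, 6 (2 points).
  x = 4: rhs = 10, matching y values: none (0 points).
  x = 5: rhs = 8, matching y values: none (0 points).
  x = 6: rhs = 3, matching y values: 5, 6 (2 points).
  x = 7: rhs = 1, matching y values: 1, 10 (2 points).
  x = 8: rhs = 8, matching y values: none (0 points).
  x = 9: rhs = 8, matching y values: none (0 points).
  x = 10: rhs = 7, matching y values: none (0 points).
Total affine count: 11.
Full point count |E(F_11)| = 11 + 1 = 12.
Hasse bound: |12 − (11+1)| = |0| = 0 ≤ 2√11 ≈ 6.6332 ✓.


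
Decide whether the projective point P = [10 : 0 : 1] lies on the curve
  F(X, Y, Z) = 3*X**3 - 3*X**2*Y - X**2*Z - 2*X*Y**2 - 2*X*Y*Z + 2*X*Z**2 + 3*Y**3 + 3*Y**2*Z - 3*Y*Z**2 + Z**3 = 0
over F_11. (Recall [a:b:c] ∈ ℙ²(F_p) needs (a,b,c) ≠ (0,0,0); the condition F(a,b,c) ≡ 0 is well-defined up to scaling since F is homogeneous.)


F(10,0,1) ≡ 6 (mod 11); P is NOT on the curve.

Evaluate F(10, 0, 1) term-by-term (mod 11).
  3*X**3 ↦ 3·1000·1·1 = 3000
  -3*X**2*Y ↦ -3·100·0·1 = 0
  -X**2*Z ↦ -1·100·1·1 = -100
  -2*X*Y**2 ↦ -2·10·0·1 = 0
  -2*X*Y*Z ↦ -2·10·0·1 = 0
  2*X*Z**2 ↦ 2·10·1·1 = 20
  3*Y**3 ↦ 3·1·0·1 = 0
  3*Y**2*Z ↦ 3·1·0·1 = 0
  -3*Y*Z**2 ↦ -3·1·0·1 = 0
  Z**3 ↦ 1·1·1·1 = 1
Sum: F(10, 0, 1) = (3000) + (0) + (-100) + (0) + (0) + (20) + (0) + (0) + (0) + (1) = 2921.
Reducing mod 11: 2921 ≡ 6 (mod 11).
Since F(a, b, c) ≡ 6 ≠ 0 (mod 11), P does NOT lie on the curve.


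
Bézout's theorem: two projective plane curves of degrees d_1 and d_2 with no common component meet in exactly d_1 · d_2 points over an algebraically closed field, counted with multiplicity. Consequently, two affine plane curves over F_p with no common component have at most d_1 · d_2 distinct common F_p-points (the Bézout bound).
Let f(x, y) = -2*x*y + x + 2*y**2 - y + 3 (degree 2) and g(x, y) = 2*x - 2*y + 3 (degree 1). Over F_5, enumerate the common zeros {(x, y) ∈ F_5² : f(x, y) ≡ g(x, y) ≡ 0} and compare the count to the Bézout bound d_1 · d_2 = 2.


Common zeros: {(3, 2)}; count = 1; Bézout bound = 2.

deg(f) = 2, deg(g) = 1, so Bézout bound = 2.
Scan x ∈ F_5. For each x, list the y ∈ F_5 with f(x, y) ≡ 0 and those with g(x, y) ≡ 0 (mod 5); the common zeros in that column are the intersection.
  x = 0: f ≡ 0 at y ∈ ∅; g ≡ 0 at y ∈ {4}; common: ∅.
  x = 1: f ≡ 0 at y ∈ ∅; g ≡ 0 at y ∈ {0}; common: ∅.
  x = 2: f ≡ 0 at y ∈ {0}; g ≡ 0 at y ∈ {1}; common: ∅.
  x = 3: f ≡ 0 at y ∈ {2, 4}; g ≡ 0 at y ∈ {2}; common: {2}.
  x = 4: f ≡ 0 at y ∈ {1}; g ≡ 0 at y ∈ {3}; common: ∅.
Collecting: common zeros = {(3, 2)}, so the count is 1.
Comparison with the Bézout bound: 1 ≤ 2 = deg(f)·deg(g), as expected for curves with no common component (the affine F_5-count falls short of the bound because intersections may lie at infinity, over extension fields, or carry multiplicity).


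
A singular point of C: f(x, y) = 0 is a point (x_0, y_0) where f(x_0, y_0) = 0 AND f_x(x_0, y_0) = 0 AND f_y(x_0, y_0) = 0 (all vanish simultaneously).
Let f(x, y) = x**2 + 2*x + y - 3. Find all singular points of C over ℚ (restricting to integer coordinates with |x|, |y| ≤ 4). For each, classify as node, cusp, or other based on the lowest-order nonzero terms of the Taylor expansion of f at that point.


No singular points in the scanned grid; C is smooth there.

Compute partial derivatives:
  f_x = 2*x + 2.
  f_y = 1.
f_y = 1 is a nonzero constant, so f_y never vanishes: no point (x, y) can satisfy f = f_x = f_y = 0. In particular no (x, y) ∈ {−4, ..., 4}² is singular; the curve is smooth.


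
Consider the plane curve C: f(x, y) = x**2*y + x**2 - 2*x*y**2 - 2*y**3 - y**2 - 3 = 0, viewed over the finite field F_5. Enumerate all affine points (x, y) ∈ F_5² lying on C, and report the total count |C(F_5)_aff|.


Affine F_5-points: {(1, 3), (3, 2), (4, 4)}; count = 3.

For each of the 25 pairs (x, y) ∈ F_5², evaluate f(x, y) mod 5. Record the zeros.
  x = 0: [0↦2, 1↦4, 2↦2, 3↦4, 4↦3]  zeros at y ∈ ∅
  x = 1: [0↦3, 1↦4, 2↦2, 3↦0, 4↦1]  zeros at y ∈ {3}
  x = 2: [0↦1, 1↦3, 2↦3, 3↦4, 4↦4]  zeros at y ∈ ∅
  x = 3: [0↦1, 1↦1, 2↦0, 3↦1, 4↦2]  zeros at y ∈ {2}
  x = 4: [0↦3, 1↦3, 2↦3, 3↦1, 4↦0]  zeros at y ∈ {4}
Collecting zeros: affine points = {(1, 3), (3, 2), (4, 4)}.
Total count |C(F_5)_aff| = 3.


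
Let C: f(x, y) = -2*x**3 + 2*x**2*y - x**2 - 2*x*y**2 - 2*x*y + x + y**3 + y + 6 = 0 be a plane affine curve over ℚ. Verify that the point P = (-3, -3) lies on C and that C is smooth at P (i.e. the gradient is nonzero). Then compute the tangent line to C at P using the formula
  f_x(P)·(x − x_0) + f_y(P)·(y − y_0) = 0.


Tangent line at P: -23*x + 16*y - 21 = 0.

Step 1: f(-3, -3) = 0, so P lies on C.
Step 2: partial derivatives
  f_x(x, y) = -6*x**2 + 4*x*y - 2*x - 2*y**2 - 2*y + 1, f_y(x, y) = 2*x**2 - 4*x*y - 2*x + 3*y**2 + 1.
  f_x(P) = -23, f_y(P) = 16 (gradient nonzero, so P is smooth).
Step 3: tangent line at P: -23·(x − -3) + 16·(y − -3) = 0.
Expanding: -23*x + 16*y - 21 = 0.


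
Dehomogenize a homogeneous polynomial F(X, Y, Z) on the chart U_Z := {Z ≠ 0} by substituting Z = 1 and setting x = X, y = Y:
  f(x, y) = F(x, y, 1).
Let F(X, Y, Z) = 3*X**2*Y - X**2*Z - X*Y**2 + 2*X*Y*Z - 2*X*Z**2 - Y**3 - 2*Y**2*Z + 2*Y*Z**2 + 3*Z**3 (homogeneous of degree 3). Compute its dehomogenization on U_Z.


f(x, y) = 3*x**2*y - x**2 - x*y**2 + 2*x*y - 2*x - y**3 - 2*y**2 + 2*y + 3

On U_Z we set Z = 1. Each monomial c·X^i·Y^j·Z^k in F becomes c·x^i·y^j·1^k = c·x^i·y^j.
Substituting Z = 1: F(X, Y, 1) = 3*x**2*y - x**2 - x*y**2 + 2*x*y - 2*x - y**3 - 2*y**2 + 2*y + 3.
Note: deg(f) ≤ deg(F) = 3; strict inequality happens when F is divisible by Z (lost terms).


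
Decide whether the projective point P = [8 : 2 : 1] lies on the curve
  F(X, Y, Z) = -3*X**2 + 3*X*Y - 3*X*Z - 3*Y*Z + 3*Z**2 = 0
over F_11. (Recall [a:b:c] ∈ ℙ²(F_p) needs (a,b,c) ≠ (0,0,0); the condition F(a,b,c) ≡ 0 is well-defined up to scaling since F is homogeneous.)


F(8,2,1) ≡ 5 (mod 11); P is NOT on the curve.

Evaluate F(8, 2, 1) term-by-term (mod 11).
  -3*X**2 ↦ -3·64·1·1 = -192
  3*X*Y ↦ 3·8·2·1 = 48
  -3*X*Z ↦ -3·8·1·1 = -24
  -3*Y*Z ↦ -3·1·2·1 = -6
  3*Z**2 ↦ 3·1·1·1 = 3
Sum: F(8, 2, 1) = (-192) + (48) + (-24) + (-6) + (3) = -171.
Reducing mod 11: -171 ≡ 5 (mod 11).
Since F(a, b, c) ≡ 5 ≠ 0 (mod 11), P does NOT lie on the curve.


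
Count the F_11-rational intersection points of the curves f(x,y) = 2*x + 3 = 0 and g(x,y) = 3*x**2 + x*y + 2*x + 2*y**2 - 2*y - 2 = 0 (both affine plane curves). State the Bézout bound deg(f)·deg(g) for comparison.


Common zeros: {(4, 2), (4, 8)}; count = 2; Bézout bound = 2.

deg(f) = 1, deg(g) = 2, so Bézout bound = 2.
Scan x ∈ F_11. For each x, list the y ∈ F_11 with f(x, y) ≡ 0 and those with g(x, y) ≡ 0 (mod 11); the common zeros in that column are the intersection.
  x = 0: f ≡ 0 at y ∈ ∅; g ≡ 0 at y ∈ {4, 8}; common: ∅.
  x = 1: f ≡ 0 at y ∈ ∅; g ≡ 0 at y ∈ ∅; common: ∅.
  x = 2: f ≡ 0 at y ∈ ∅; g ≡ 0 at y ∈ {2, 9}; common: ∅.
  x = 3: f ≡ 0 at y ∈ ∅; g ≡ 0 at y ∈ ∅; common: ∅.
  x = 4: f ≡ 0 at y ∈ {0, 1, 2, 3, 4, 5, 6, 7, 8, 9, 10}; g ≡ 0 at y ∈ {2, 8}; common: {2, 8}.
  x = 5: f ≡ 0 at y ∈ ∅; g ≡ 0 at y ∈ {1, 3}; common: ∅.
  x = 6: f ≡ 0 at y ∈ ∅; g ≡ 0 at y ∈ ∅; common: ∅.
  x = 7: f ≡ 0 at y ∈ ∅; g ≡ 0 at y ∈ ∅; common: ∅.
  x = 8: f ≡ 0 at y ∈ ∅; g ≡ 0 at y ∈ {3, 5}; common: ∅.
  x = 9: f ≡ 0 at y ∈ ∅; g ≡ 0 at y ∈ {4, 9}; common: ∅.
  x = 10: f ≡ 0 at y ∈ ∅; g ≡ 0 at y ∈ ∅; common: ∅.
Collecting: common zeros = {(4, 2), (4, 8)}, so the count is 2.
Comparison with the Bézout bound: 2 ≤ 2 = deg(f)·deg(g), as expected for curves with no common component (the bound is attained).


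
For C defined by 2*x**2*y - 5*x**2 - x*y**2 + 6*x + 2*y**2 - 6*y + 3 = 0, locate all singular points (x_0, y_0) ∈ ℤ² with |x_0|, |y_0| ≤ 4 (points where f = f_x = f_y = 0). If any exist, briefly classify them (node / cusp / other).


Singular points: {(1, 2)}; classification: node.

Compute partial derivatives:
  f_x = 4*x*y - 10*x - y**2 + 6.
  f_y = 2*x**2 - 2*x*y + 4*y - 6.
Scan x_0 ∈ {−4, ..., 4}. For each x_0, f_y(x_0, y) is a polynomial in y; find its integer roots y ∈ {−4, ..., 4}, then test f_x and f at those candidates.
  x = -4: f_y(-4, y) = 12*y + 26; no integer root y with |y| ≤ 4.
  x = -3: f_y(-3, y) = 10*y + 12; no integer root y with |y| ≤ 4.
  x = -2: f_y(-2, y) = 8*y + 2; no integer root y with |y| ≤ 4.
  x = -1: f_y(-1, y) = 6*y - 4; no integer root y with |y| ≤ 4.
  x = 0: f_y(0, y) = 4*y - 6; no integer root y with |y| ≤ 4.
  x = 1: f_y(1, y) = 2*y - 4; vanishes at y ∈ {2}. (1, 2): f_x = 0, f = 0 — SINGULAR.
  x = 2: f_y(2, y) = 2; no integer root y with |y| ≤ 4.
  x = 3: f_y(3, y) = 12 - 2*y; no integer root y with |y| ≤ 4.
  x = 4: f_y(4, y) = 26 - 4*y; no integer root y with |y| ≤ 4.
Only singular point on the grid: (1, 2).
Classify: substitute x = 1 + u, y = 2 + v and expand: f = 2*u**2*v - u**2 - u*v**2 + v**2.
No constant or linear terms (consistent with a singular point). Quadratic part: -u**2 + v**2. Cubic part: 2*u**2*v - u*v**2.
The quadratic part v**2 - u**2 = (v − u)(v + u) splits into two distinct linear factors, so there are two distinct tangent lines y − 2 = ±(x − 1) — this is a node (ordinary double point).
Classification: node.


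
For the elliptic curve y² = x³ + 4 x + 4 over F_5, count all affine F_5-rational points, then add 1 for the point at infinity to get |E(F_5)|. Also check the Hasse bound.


Affine points = {(0, 2), (0, 3), (1, 2), (1, 3), (2, 0), (4, 2), (4, 3)}; affine count = 7; |E(F_5)| = 8.

Discriminant check: Δ ∝ 4a³ + 27b² = 4·4³ + 27·4² = 4·64 + 27·16 ≡ 3 (mod 5). Nonzero ⇒ E is nonsingular.
For each x ∈ F_5, compute rhs = x³ + 4·x + 4 mod 5, then count y ∈ F_5 with y² ≡ rhs.
  x = 0: rhs = 4, matching y values: 2, 3 (2 points).
  x = 1: rhs = 4, matching y values: 2, 3 (2 points).
  x = 2: rhs = 0, matching y values: 0 (1 points).
  x = 3: rhs = 3, matching y values: none (0 points).
  x = 4: rhs = 4, matching y values: 2, 3 (2 points).
Total affine count: 7.
Full point count |E(F_5)| = 7 + 1 = 8.
Hasse bound: |8 − (5+1)| = |2| = 2 ≤ 2√5 ≈ 4.4721 ✓.


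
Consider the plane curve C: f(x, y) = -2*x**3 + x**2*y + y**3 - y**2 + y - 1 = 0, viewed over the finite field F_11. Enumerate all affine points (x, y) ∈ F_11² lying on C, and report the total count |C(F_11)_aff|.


Affine F_11-points: {(0, 1), (3, 0), (3, 4), (3, 8), (5, 4), (6, 1), (7, 2), (8, 2)}; count = 8.

For each of the 121 pairs (x, y) ∈ F_11², evaluate f(x, y) mod 11. Record the zeros.
  x = 0: [0↦10, 1↦0, 2↦5, 3↦9, 4↦7, 5↦5, 6↦9, 7↦3, 8↦4, 9↦7, 10↦7]  zeros at y ∈ {1}
  x = 1: [0↦8, 1↦10, 2↦5, 3↦10, 4↦9, 5↦8, 6↦2, 7↦8, 8↦10, 9↦3, 10↦4]  zeros at y ∈ ∅
  x = 2: [0↦5, 1↦10, 2↦8, 3↦5, 4↦7, 5↦9, 6↦6, 7↦4, 8↦9, 9↦5, 10↦9]  zeros at y ∈ ∅
  x = 3: [0↦0, 1↦10, 2↦2, 3↦4, 4↦0, 5↦7, 6↦9, 7↦1, 8↦0, 9↦1, 10↦10]  zeros at y ∈ {0, 4, 8}
  x = 4: [0↦3, 1↦9, 2↦8, 3↦6, 4↦9, 5↦1, 6↦10, 7↦9, 8↦4, 9↦1, 10↦6]  zeros at y ∈ ∅
  x = 5: [0↦2, 1↦6, 2↦3, 3↦10, 4↦0, 5↦1, 6↦8, 7↦5, 8↦9, 9↦4, 10↦7]  zeros at y ∈ {4}
  x = 6: [0↦7, 1↦0, 2↦8, 3↦4, 4↦5, 5↦6, 6↦2, 7↦10, 8↦3, 9↦9, 10↦1]  zeros at y ∈ {1}
  x = 7: [0↦6, 1↦1, 2↦0, 3↦9, 4↦1, 5↦4, 6↦2, 7↦1, 8↦7, 9↦4, 10↦9]  zeros at y ∈ {2}
  x = 8: [0↦9, 1↦8, 2↦0, 3↦2, 4↦9, 5↦5, 6↦7, 7↦10, 8↦9, 9↦10, 10↦8]  zeros at y ∈ {2}
  x = 9: [0↦4, 1↦9, 2↦7, 3↦4, 4↦6, 5↦8, 6↦5, 7↦3, 8↦8, 9↦4, 10↦8]  zeros at y ∈ ∅
  x = 10: [0↦1, 1↦3, 2↦9, 3↦3, 4↦2, 5↦1, 6↦6, 7↦1, 8↦3, 9↦7, 10↦8]  zeros at y ∈ ∅
Collecting zeros: affine points = {(0, 1), (3, 0), (3, 4), (3, 8), (5, 4), (6, 1), (7, 2), (8, 2)}.
Total count |C(F_11)_aff| = 8.


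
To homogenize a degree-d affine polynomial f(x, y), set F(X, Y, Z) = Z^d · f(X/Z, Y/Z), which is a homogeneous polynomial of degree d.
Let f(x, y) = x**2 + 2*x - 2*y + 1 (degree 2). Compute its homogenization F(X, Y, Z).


F(X, Y, Z) = X**2 + 2*X*Z - 2*Y*Z + Z**2

deg(f) = 2.
Substitute x = X/Z, y = Y/Z into f, then multiply by Z^2.
  monomial 1·x^2·y^0 ↦ 1·X^2·Y^0·Z^0.
  monomial 2·x^1·y^0 ↦ 2·X^1·Y^0·Z^1.
  monomial -2·x^0·y^1 ↦ -2·X^0·Y^1·Z^1.
  monomial 1·x^0·y^0 ↦ 1·X^0·Y^0·Z^2.
Collecting: F(X, Y, Z) = X**2 + 2*X*Z - 2*Y*Z + Z**2.


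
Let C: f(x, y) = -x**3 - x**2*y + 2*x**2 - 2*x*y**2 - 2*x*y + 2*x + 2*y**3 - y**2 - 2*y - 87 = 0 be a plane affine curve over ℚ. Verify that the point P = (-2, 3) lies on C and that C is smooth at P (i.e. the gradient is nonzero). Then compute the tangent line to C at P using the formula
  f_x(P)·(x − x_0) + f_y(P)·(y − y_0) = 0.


Tangent line at P: -30*x + 70*y - 270 = 0.

Step 1: f(-2, 3) = 0, so P lies on C.
Step 2: partial derivatives
  f_x(x, y) = -3*x**2 - 2*x*y + 4*x - 2*y**2 - 2*y + 2, f_y(x, y) = -x**2 - 4*x*y - 2*x + 6*y**2 - 2*y - 2.
  f_x(P) = -30, f_y(P) = 70 (gradient nonzero, so P is smooth).
Step 3: tangent line at P: -30·(x − -2) + 70·(y − 3) = 0.
Expanding: -30*x + 70*y - 270 = 0.


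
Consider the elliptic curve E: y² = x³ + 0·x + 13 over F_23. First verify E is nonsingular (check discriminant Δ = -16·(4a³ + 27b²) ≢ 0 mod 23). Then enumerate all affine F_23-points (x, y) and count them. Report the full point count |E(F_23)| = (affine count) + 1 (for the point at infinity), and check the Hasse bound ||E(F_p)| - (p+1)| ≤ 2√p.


Affine points = {(0, 6), (0, 17), (4, 10), (4, 13), (5, 0), (9, 11), (9, 12), (10, 1), (10, 22), (12, 4), (12, 19), (13, 5), (13, 18), (17, 2), (17, 21), (18, 7), (18, 16), (19, 8), (19, 15), (20, 3), (20, 20), (22, 9), (22, 14)}; affine count = 23; |E(F_23)| = 24.

Discriminant check: Δ ∝ 4a³ + 27b² = 4·0³ + 27·13² = 4·0 + 27·169 ≡ 9 (mod 23). Nonzero ⇒ E is nonsingular.
For each x ∈ F_23, compute rhs = x³ + 0·x + 13 mod 23, then count y ∈ F_23 with y² ≡ rhs.
  x = 0: rhs = 13, matching y values: 6, 17 (2 points).
  x = 1: rhs = 14, matching y values: none (0 points).
  x = 2: rhs = 21, matching y values: none (0 points).
  x = 3: rhs = 17, matching y values: none (0 points).
  x = 4: rhs = 8, matching y values: 10, 13 (2 points).
  x = 5: rhs = 0, matching y values: 0 (1 points).
  x = 6: rhs = 22, matching y values: none (0 points).
  x = 7: rhs = 11, matching y values: none (0 points).
  x = 8: rhs = 19, matching y values: none (0 points).
  x = 9: rhs = 6, matching y values: 11, 12 (2 points).
  x = 10: rhs = 1, matching y values: 1, 22 (2 points).
  x = 11: rhs = 10, matching y values: none (0 points).
  x = 12: rhs = 16, matching y values: 4, 19 (2 points).
  x = 13: rhs = 2, matching y values: 5, 18 (2 points).
  x = 14: rhs = 20, matching y values: none (0 points).
  x = 15: rhs = 7, matching y values: none (0 points).
  x = 16: rhs = 15, matching y values: none (0 points).
  x = 17: rhs = 4, matching y values: 2, 21 (2 points).
  x = 18: rhs = 3, matching y values: 7, 16 (2 points).
  x = 19: rhs = 18, matching y values: 8, 15 (2 points).
  x = 20: rhs = 9, matching y values: 3, 20 (2 points).
  x = 21: rhs = 5, matching y values: none (0 points).
  x = 22: rhs = 12, matching y values: 9, 14 (2 points).
Total affine count: 23.
Full point count |E(F_23)| = 23 + 1 = 24.
Hasse bound: |24 − (23+1)| = |0| = 0 ≤ 2√23 ≈ 9.5917 ✓.


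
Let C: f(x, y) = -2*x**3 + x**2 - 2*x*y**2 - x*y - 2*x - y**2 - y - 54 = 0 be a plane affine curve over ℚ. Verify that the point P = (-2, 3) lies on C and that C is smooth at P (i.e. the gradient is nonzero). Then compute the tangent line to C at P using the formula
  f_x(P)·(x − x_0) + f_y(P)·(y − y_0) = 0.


Tangent line at P: -51*x + 19*y - 159 = 0.

Step 1: f(-2, 3) = 0, so P lies on C.
Step 2: partial derivatives
  f_x(x, y) = -6*x**2 + 2*x - 2*y**2 - y - 2, f_y(x, y) = -4*x*y - x - 2*y - 1.
  f_x(P) = -51, f_y(P) = 19 (gradient nonzero, so P is smooth).
Step 3: tangent line at P: -51·(x − -2) + 19·(y − 3) = 0.
Expanding: -51*x + 19*y - 159 = 0.


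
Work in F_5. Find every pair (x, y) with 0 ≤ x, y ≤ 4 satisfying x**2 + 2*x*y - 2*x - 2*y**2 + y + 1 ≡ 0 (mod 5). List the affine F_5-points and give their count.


Affine F_5-points: {(0, 1), (0, 2), (1, 0), (1, 4), (3, 2), (3, 4)}; count = 6.

For each of the 25 pairs (x, y) ∈ F_5², evaluate f(x, y) mod 5. Record the zeros.
  x = 0: [0↦1, 1↦0, 2↦0, 3↦1, 4↦3]  zeros at y ∈ {1, 2}
  x = 1: [0↦0, 1↦1, 2↦3, 3↦1, 4↦0]  zeros at y ∈ {0, 4}
  x = 2: [0↦1, 1↦4, 2↦3, 3↦3, 4↦4]  zeros at y ∈ ∅
  x = 3: [0↦4, 1↦4, 2↦0, 3↦2, 4↦0]  zeros at y ∈ {2, 4}
  x = 4: [0↦4, 1↦1, 2↦4, 3↦3, 4↦3]  zeros at y ∈ ∅
Collecting zeros: affine points = {(0, 1), (0, 2), (1, 0), (1, 4), (3, 2), (3, 4)}.
Total count |C(F_5)_aff| = 6.


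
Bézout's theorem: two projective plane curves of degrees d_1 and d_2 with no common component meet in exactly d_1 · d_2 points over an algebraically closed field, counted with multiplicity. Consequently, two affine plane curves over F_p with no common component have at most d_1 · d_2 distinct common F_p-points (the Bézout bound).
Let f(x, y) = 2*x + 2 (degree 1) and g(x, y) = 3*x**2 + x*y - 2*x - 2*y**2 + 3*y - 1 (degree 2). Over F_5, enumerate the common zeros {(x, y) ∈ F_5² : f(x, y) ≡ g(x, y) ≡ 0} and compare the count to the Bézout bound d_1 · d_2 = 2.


Common zeros: {(4, 2), (4, 4)}; count = 2; Bézout bound = 2.

deg(f) = 1, deg(g) = 2, so Bézout bound = 2.
Scan x ∈ F_5. For each x, list the y ∈ F_5 with f(x, y) ≡ 0 and those with g(x, y) ≡ 0 (mod 5); the common zeros in that column are the intersection.
  x = 0: f ≡ 0 at y ∈ ∅; g ≡ 0 at y ∈ {1, 3}; common: ∅.
  x = 1: f ≡ 0 at y ∈ ∅; g ≡ 0 at y ∈ {0, 2}; common: ∅.
  x = 2: f ≡ 0 at y ∈ ∅; g ≡ 0 at y ∈ {1, 4}; common: ∅.
  x = 3: f ≡ 0 at y ∈ ∅; g ≡ 0 at y ∈ {0, 3}; common: ∅.
  x = 4: f ≡ 0 at y ∈ {0, 1, 2, 3, 4}; g ≡ 0 at y ∈ {2, 4}; common: {2, 4}.
Collecting: common zeros = {(4, 2), (4, 4)}, so the count is 2.
Comparison with the Bézout bound: 2 ≤ 2 = deg(f)·deg(g), as expected for curves with no common component (the bound is attained).


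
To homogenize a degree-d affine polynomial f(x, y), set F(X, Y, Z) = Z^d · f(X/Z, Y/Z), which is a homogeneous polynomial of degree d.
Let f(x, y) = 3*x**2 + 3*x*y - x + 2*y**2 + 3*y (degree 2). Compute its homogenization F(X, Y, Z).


F(X, Y, Z) = 3*X**2 + 3*X*Y - X*Z + 2*Y**2 + 3*Y*Z

deg(f) = 2.
Substitute x = X/Z, y = Y/Z into f, then multiply by Z^2.
  monomial 3·x^2·y^0 ↦ 3·X^2·Y^0·Z^0.
  monomial 3·x^1·y^1 ↦ 3·X^1·Y^1·Z^0.
  monomial -1·x^1·y^0 ↦ -1·X^1·Y^0·Z^1.
  monomial 2·x^0·y^2 ↦ 2·X^0·Y^2·Z^0.
  monomial 3·x^0·y^1 ↦ 3·X^0·Y^1·Z^1.
Collecting: F(X, Y, Z) = 3*X**2 + 3*X*Y - X*Z + 2*Y**2 + 3*Y*Z.


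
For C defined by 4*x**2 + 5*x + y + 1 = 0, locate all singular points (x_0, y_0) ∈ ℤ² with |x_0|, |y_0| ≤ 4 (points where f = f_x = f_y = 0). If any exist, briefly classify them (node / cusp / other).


No singular points in the scanned grid; C is smooth there.

Compute partial derivatives:
  f_x = 8*x + 5.
  f_y = 1.
f_y = 1 is a nonzero constant, so f_y never vanishes: no point (x, y) can satisfy f = f_x = f_y = 0. In particular no (x, y) ∈ {−4, ..., 4}² is singular; the curve is smooth.


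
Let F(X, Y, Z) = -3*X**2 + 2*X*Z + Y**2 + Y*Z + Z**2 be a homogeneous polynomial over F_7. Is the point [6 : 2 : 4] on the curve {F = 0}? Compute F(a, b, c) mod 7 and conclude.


F(6,2,4) ≡ 3 (mod 7); P is NOT on the curve.

Evaluate F(6, 2, 4) term-by-term (mod 7).
  -3*X**2 ↦ -3·36·1·1 = -108
  2*X*Z ↦ 2·6·1·4 = 48
  Y**2 ↦ 1·1·4·1 = 4
  Y*Z ↦ 1·1·2·4 = 8
  Z**2 ↦ 1·1·1·16 = 16
Sum: F(6, 2, 4) = (-108) + (48) + (4) + (8) + (16) = -32.
Reducing mod 7: -32 ≡ 3 (mod 7).
Since F(a, b, c) ≡ 3 ≠ 0 (mod 7), P does NOT lie on the curve.


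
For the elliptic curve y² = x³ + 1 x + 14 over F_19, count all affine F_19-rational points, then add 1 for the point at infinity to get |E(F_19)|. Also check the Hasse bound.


Affine points = {(1, 4), (1, 15), (2, 9), (2, 10), (3, 5), (3, 14), (4, 5), (4, 14), (5, 7), (5, 12), (9, 7), (9, 12), (10, 6), (10, 13), (11, 8), (11, 11), (12, 5), (12, 14), (13, 1), (13, 18), (14, 6), (14, 13), (17, 2), (17, 17)}; affine count = 24; |E(F_19)| = 25.

Discriminant check: Δ ∝ 4a³ + 27b² = 4·1³ + 27·14² = 4·1 + 27·196 ≡ 14 (mod 19). Nonzero ⇒ E is nonsingular.
For each x ∈ F_19, compute rhs = x³ + 1·x + 14 mod 19, then count y ∈ F_19 with y² ≡ rhs.
  x = 0: rhs = 14, matching y values: none (0 points).
  x = 1: rhs = 16, matching y values: 4, 15 (2 points).
  x = 2: rhs = 5, matching y values: 9, 10 (2 points).
  x = 3: rhs = 6, matching y values: 5, 14 (2 points).
  x = 4: rhs = 6, matching y values: 5, 14 (2 points).
  x = 5: rhs = 11, matching y values: 7, 12 (2 points).
  x = 6: rhs = 8, matching y values: none (0 points).
  x = 7: rhs = 3, matching y values: none (0 points).
  x = 8: rhs = 2, matching y values: none (0 points).
  x = 9: rhs = 11, matching y values: 7, 12 (2 points).
  x = 10: rhs = 17, matching y values: 6, 13 (2 points).
  x = 11: rhs = 7, matching y values: 8, 11 (2 points).
  x = 12: rhs = 6, matching y values: 5, 14 (2 points).
  x = 13: rhs = 1, matching y values: 1, 18 (2 points).
  x = 14: rhs = 17, matching y values: 6, 13 (2 points).
  x = 15: rhs = 3, matching y values: none (0 points).
  x = 16: rhs = 3, matching y values: none (0 points).
  x = 17: rhs = 4, matching y values: 2, 17 (2 points).
  x = 18: rhs = 12, matching y values: none (0 points).
Total affine count: 24.
Full point count |E(F_19)| = 24 + 1 = 25.
Hasse bound: |25 − (19+1)| = |5| = 5 ≤ 2√19 ≈ 8.7178 ✓.


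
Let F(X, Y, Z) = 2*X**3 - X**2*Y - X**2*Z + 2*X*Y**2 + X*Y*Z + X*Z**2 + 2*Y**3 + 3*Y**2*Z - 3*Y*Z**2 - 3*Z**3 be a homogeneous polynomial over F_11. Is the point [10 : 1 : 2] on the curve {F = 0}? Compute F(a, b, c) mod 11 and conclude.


F(10,1,2) ≡ 3 (mod 11); P is NOT on the curve.

Evaluate F(10, 1, 2) term-by-term (mod 11).
  2*X**3 ↦ 2·1000·1·1 = 2000
  -X**2*Y ↦ -1·100·1·1 = -100
  -X**2*Z ↦ -1·100·1·2 = -200
  2*X*Y**2 ↦ 2·10·1·1 = 20
  X*Y*Z ↦ 1·10·1·2 = 20
  X*Z**2 ↦ 1·10·1·4 = 40
  2*Y**3 ↦ 2·1·1·1 = 2
  3*Y**2*Z ↦ 3·1·1·2 = 6
  -3*Y*Z**2 ↦ -3·1·1·4 = -12
  -3*Z**3 ↦ -3·1·1·8 = -24
Sum: F(10, 1, 2) = (2000) + (-100) + (-200) + (20) + (20) + (40) + (2) + (6) + (-12) + (-24) = 1752.
Reducing mod 11: 1752 ≡ 3 (mod 11).
Since F(a, b, c) ≡ 3 ≠ 0 (mod 11), P does NOT lie on the curve.


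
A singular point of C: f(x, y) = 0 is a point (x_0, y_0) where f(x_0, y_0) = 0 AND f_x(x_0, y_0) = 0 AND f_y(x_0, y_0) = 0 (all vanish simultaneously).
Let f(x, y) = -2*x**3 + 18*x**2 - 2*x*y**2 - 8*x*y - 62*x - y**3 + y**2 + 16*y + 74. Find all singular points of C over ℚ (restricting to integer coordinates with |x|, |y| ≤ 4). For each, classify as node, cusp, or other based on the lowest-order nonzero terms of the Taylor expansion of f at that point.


Singular points: {(3, -2)}; classification: cusp.

Compute partial derivatives:
  f_x = -6*x**2 + 36*x - 2*y**2 - 8*y - 62.
  f_y = -4*x*y - 8*x - 3*y**2 + 2*y + 16.
Scan x_0 ∈ {−4, ..., 4}. For each x_0, f_y(x_0, y) is a polynomial in y; find its integer roots y ∈ {−4, ..., 4}, then test f_x and f at those candidates.
  x = -4: f_y(-4, y) = -3*y**2 + 18*y + 48; vanishes at y ∈ {-2}. (-4, -2): f_x = -294 ≠ 0.
  x = -3: f_y(-3, y) = -3*y**2 + 14*y + 40; vanishes at y ∈ {-2}. (-3, -2): f_x = -216 ≠ 0.
  x = -2: f_y(-2, y) = -3*y**2 + 10*y + 32; vanishes at y ∈ {-2}. (-2, -2): f_x = -150 ≠ 0.
  x = -1: f_y(-1, y) = -3*y**2 + 6*y + 24; vanishes at y ∈ {-2, 4}. (-1, -2): f_x = -96 ≠ 0; (-1, 4): f_x = -168 ≠ 0.
  x = 0: f_y(0, y) = -3*y**2 + 2*y + 16; vanishes at y ∈ {-2}. (0, -2): f_x = -54 ≠ 0.
  x = 1: f_y(1, y) = -3*y**2 - 2*y + 8; vanishes at y ∈ {-2}. (1, -2): f_x = -24 ≠ 0.
  x = 2: f_y(2, y) = -3*y**2 - 6*y; vanishes at y ∈ {-2, 0}. (2, -2): f_x = -6 ≠ 0; (2, 0): f_x = -14 ≠ 0.
  x = 3: f_y(3, y) = -3*y**2 - 10*y - 8; vanishes at y ∈ {-2}. (3, -2): f_x = 0, f = 0 — SINGULAR.
  x = 4: f_y(4, y) = -3*y**2 - 14*y - 16; vanishes at y ∈ {-2}. (4, -2): f_x = -6 ≠ 0.
Only singular point on the grid: (3, -2).
Classify: substitute x = 3 + u, y = -2 + v and expand: f = -2*u**3 - 2*u*v**2 - v**3 + v**2.
No constant or linear terms (consistent with a singular point). Quadratic part: v**2. Cubic part: -2*u**3 - 2*u*v**2 - v**3.
The quadratic part v**2 is a perfect square, so there is a single (double) tangent line v = 0, i.e. y = -2. Restricting the cubic part to that line (v = 0) leaves -2*u**3 ≠ 0, so f is not divisible by v and the branch is v² ≈ 2*u**3 to lowest order — this is a cusp.
Classification: cusp.


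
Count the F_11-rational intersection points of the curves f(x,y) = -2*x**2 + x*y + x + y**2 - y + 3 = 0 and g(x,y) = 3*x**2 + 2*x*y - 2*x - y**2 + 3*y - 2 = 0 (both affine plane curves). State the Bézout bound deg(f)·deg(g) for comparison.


Common zeros: ∅; count = 0; Bézout bound = 4.

deg(f) = 2, deg(g) = 2, so Bézout bound = 4.
Scan x ∈ F_11. For each x, list the y ∈ F_11 with f(x, y) ≡ 0 and those with g(x, y) ≡ 0 (mod 11); the common zeros in that column are the intersection.
  x = 0: f ≡ 0 at y ∈ {6}; g ≡ 0 at y ∈ {1, 2}; common: ∅.
  x = 1: f ≡ 0 at y ∈ {3, 8}; g ≡ 0 at y ∈ ∅; common: ∅.
  x = 2: f ≡ 0 at y ∈ ∅; g ≡ 0 at y ∈ ∅; common: ∅.
  x = 3: f ≡ 0 at y ∈ ∅; g ≡ 0 at y ∈ {2, 7}; common: ∅.
  x = 4: f ≡ 0 at y ∈ ∅; g ≡ 0 at y ∈ {4, 7}; common: ∅.
  x = 5: f ≡ 0 at y ∈ ∅; g ≡ 0 at y ∈ {4, 9}; common: ∅.
  x = 6: f ≡ 0 at y ∈ ∅; g ≡ 0 at y ∈ ∅; common: ∅.
  x = 7: f ≡ 0 at y ∈ {0, 5}; g ≡ 0 at y ∈ ∅; common: ∅.
  x = 8: f ≡ 0 at y ∈ {2}; g ≡ 0 at y ∈ {9, 10}; common: ∅.
  x = 9: f ≡ 0 at y ∈ {6, 8}; g ≡ 0 at y ∈ ∅; common: ∅.
  x = 10: f ≡ 0 at y ∈ {0, 2}; g ≡ 0 at y ∈ ∅; common: ∅.
Collecting: common zeros = ∅, so the count is 0.
Comparison with the Bézout bound: 0 ≤ 4 = deg(f)·deg(g), as expected for curves with no common component (the affine F_11-count falls short of the bound because intersections may lie at infinity, over extension fields, or carry multiplicity).


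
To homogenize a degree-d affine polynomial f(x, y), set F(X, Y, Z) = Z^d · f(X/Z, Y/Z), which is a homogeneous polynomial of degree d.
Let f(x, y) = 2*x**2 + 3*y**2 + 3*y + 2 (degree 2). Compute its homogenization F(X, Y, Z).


F(X, Y, Z) = 2*X**2 + 3*Y**2 + 3*Y*Z + 2*Z**2

deg(f) = 2.
Substitute x = X/Z, y = Y/Z into f, then multiply by Z^2.
  monomial 2·x^2·y^0 ↦ 2·X^2·Y^0·Z^0.
  monomial 3·x^0·y^2 ↦ 3·X^0·Y^2·Z^0.
  monomial 3·x^0·y^1 ↦ 3·X^0·Y^1·Z^1.
  monomial 2·x^0·y^0 ↦ 2·X^0·Y^0·Z^2.
Collecting: F(X, Y, Z) = 2*X**2 + 3*Y**2 + 3*Y*Z + 2*Z**2.


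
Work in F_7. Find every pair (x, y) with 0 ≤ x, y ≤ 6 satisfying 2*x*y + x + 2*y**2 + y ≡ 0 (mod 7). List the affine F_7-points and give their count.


Affine F_7-points: {(0, 0), (0, 3), (1, 3), (1, 6), (2, 3), (2, 5), (3, 3), (3, 4), (4, 3), (5, 2), (5, 3), (6, 1), (6, 3)}; count = 13.

For each of the 49 pairs (x, y) ∈ F_7², evaluate f(x, y) mod 7. Record the zeros.
  x = 0: [0↦0, 1↦3, 2↦3, 3↦0, 4↦1, 5↦6, 6↦1]  zeros at y ∈ {0, 3}
  x = 1: [0↦1, 1↦6, 2↦1, 3↦0, 4↦3, 5↦3, 6↦0]  zeros at y ∈ {3, 6}
  x = 2: [0↦2, 1↦2, 2↦6, 3↦0, 4↦5, 5↦0, 6↦6]  zeros at y ∈ {3, 5}
  x = 3: [0↦3, 1↦5, 2↦4, 3↦0, 4↦0, 5↦4, 6↦5]  zeros at y ∈ {3, 4}
  x = 4: [0↦4, 1↦1, 2↦2, 3↦0, 4↦2, 5↦1, 6↦4]  zeros at y ∈ {3}
  x = 5: [0↦5, 1↦4, 2↦0, 3↦0, 4↦4, 5↦5, 6↦3]  zeros at y ∈ {2, 3}
  x = 6: [0↦6, 1↦0, 2↦5, 3↦0, 4↦6, 5↦2, 6↦2]  zeros at y ∈ {1, 3}
Collecting zeros: affine points = {(0, 0), (0, 3), (1, 3), (1, 6), (2, 3), (2, 5), (3, 3), (3, 4), (4, 3), (5, 2), (5, 3), (6, 1), (6, 3)}.
Total count |C(F_7)_aff| = 13.


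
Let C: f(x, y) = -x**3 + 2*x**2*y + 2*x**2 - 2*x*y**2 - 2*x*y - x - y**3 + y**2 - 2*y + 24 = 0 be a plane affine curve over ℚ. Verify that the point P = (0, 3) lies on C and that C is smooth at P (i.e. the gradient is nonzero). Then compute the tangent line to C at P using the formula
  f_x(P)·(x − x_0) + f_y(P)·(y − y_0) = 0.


Tangent line at P: -25*x - 23*y + 69 = 0.

Step 1: f(0, 3) = 0, so P lies on C.
Step 2: partial derivatives
  f_x(x, y) = -3*x**2 + 4*x*y + 4*x - 2*y**2 - 2*y - 1, f_y(x, y) = 2*x**2 - 4*x*y - 2*x - 3*y**2 + 2*y - 2.
  f_x(P) = -25, f_y(P) = -23 (gradient nonzero, so P is smooth).
Step 3: tangent line at P: -25·(x − 0) + -23·(y − 3) = 0.
Expanding: -25*x - 23*y + 69 = 0.


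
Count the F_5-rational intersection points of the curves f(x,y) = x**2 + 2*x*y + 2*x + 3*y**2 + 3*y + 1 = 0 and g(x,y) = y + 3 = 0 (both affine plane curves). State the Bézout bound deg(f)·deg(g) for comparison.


Common zeros: {(2, 2)}; count = 1; Bézout bound = 2.

deg(f) = 2, deg(g) = 1, so Bézout bound = 2.
Scan x ∈ F_5. For each x, list the y ∈ F_5 with f(x, y) ≡ 0 and those with g(x, y) ≡ 0 (mod 5); the common zeros in that column are the intersection.
  x = 0: f ≡ 0 at y ∈ ∅; g ≡ 0 at y ∈ {2}; common: ∅.
  x = 1: f ≡ 0 at y ∈ ∅; g ≡ 0 at y ∈ {2}; common: ∅.
  x = 2: f ≡ 0 at y ∈ {2, 4}; g ≡ 0 at y ∈ {2}; common: {2}.
  x = 3: f ≡ 0 at y ∈ {3, 4}; g ≡ 0 at y ∈ {2}; common: ∅.
  x = 4: f ≡ 0 at y ∈ {0, 3}; g ≡ 0 at y ∈ {2}; common: ∅.
Collecting: common zeros = {(2, 2)}, so the count is 1.
Comparison with the Bézout bound: 1 ≤ 2 = deg(f)·deg(g), as expected for curves with no common component (the affine F_5-count falls short of the bound because intersections may lie at infinity, over extension fields, or carry multiplicity).


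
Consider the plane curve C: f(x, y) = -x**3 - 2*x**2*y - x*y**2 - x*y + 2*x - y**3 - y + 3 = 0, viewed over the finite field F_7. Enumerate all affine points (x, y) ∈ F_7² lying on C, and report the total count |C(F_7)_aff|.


Affine F_7-points: {(0, 2), (2, 5), (4, 4), (5, 0), (5, 2), (6, 1)}; count = 6.

For each of the 49 pairs (x, y) ∈ F_7², evaluate f(x, y) mod 7. Record the zeros.
  x = 0: [0↦3, 1↦1, 2↦0, 3↦1, 4↦5, 5↦6, 6↦5]  zeros at y ∈ {2}
  x = 1: [0↦4, 1↦5, 2↦5, 3↦5, 4↦6, 5↦2, 6↦1]  zeros at y ∈ ∅
  x = 2: [0↦6, 1↦6, 2↦3, 3↦5, 4↦6, 5↦0, 6↦2]  zeros at y ∈ {5}
  x = 3: [0↦3, 1↦5, 2↦2, 3↦2, 4↦6, 5↦1, 6↦2]  zeros at y ∈ ∅
  x = 4: [0↦3, 1↦3, 2↦3, 3↦4, 4↦0, 5↦6, 6↦2]  zeros at y ∈ {4}
  x = 5: [0↦0, 1↦1, 2↦0, 3↦5, 4↦3, 5↦2, 6↦3]  zeros at y ∈ {0, 2}
  x = 6: [0↦2, 1↦0, 2↦1, 3↦6, 4↦2, 5↦4, 6↦6]  zeros at y ∈ {1}
Collecting zeros: affine points = {(0, 2), (2, 5), (4, 4), (5, 0), (5, 2), (6, 1)}.
Total count |C(F_7)_aff| = 6.


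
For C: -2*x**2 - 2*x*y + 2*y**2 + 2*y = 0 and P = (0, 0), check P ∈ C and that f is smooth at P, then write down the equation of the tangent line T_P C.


Tangent line at P: 2*y = 0.

Step 1: f(0, 0) = 0, so P lies on C.
Step 2: partial derivatives
  f_x(x, y) = -4*x - 2*y, f_y(x, y) = -2*x + 4*y + 2.
  f_x(P) = 0, f_y(P) = 2 (gradient nonzero, so P is smooth).
Step 3: tangent line at P: 0·(x − 0) + 2·(y − 0) = 0.
Expanding: 2*y = 0.


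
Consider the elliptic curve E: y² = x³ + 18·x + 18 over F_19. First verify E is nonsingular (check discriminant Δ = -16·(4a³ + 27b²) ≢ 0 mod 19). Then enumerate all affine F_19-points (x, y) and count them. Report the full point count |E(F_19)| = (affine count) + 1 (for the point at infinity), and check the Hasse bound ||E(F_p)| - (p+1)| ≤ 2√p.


Affine points = {(2, 9), (2, 10), (3, 2), (3, 17), (5, 9), (5, 10), (6, 0), (8, 3), (8, 16), (9, 4), (9, 15), (10, 1), (10, 18), (12, 9), (12, 10), (13, 6), (13, 13)}; affine count = 17; |E(F_19)| = 18.

Discriminant check: Δ ∝ 4a³ + 27b² = 4·18³ + 27·18² = 4·5832 + 27·324 ≡ 4 (mod 19). Nonzero ⇒ E is nonsingular.
For each x ∈ F_19, compute rhs = x³ + 18·x + 18 mod 19, then count y ∈ F_19 with y² ≡ rhs.
  x = 0: rhs = 18, matching y values: none (0 points).
  x = 1: rhs = 18, matching y values: none (0 points).
  x = 2: rhs = 5, matching y values: 9, 10 (2 points).
  x = 3: rhs = 4, matching y values: 2, 17 (2 points).
  x = 4: rhs = 2, matching y values: none (0 points).
  x = 5: rhs = 5, matching y values: 9, 10 (2 points).
  x = 6: rhs = 0, matching y values: 0 (1 points).
  x = 7: rhs = 12, matching y values: none (0 points).
  x = 8: rhs = 9, matching y values: 3, 16 (2 points).
  x = 9: rhs = 16, matching y values: 4, 15 (2 points).
  x = 10: rhs = 1, matching y values: 1, 18 (2 points).
  x = 11: rhs = 8, matching y values: none (0 points).
  x = 12: rhs = 5, matching y values: 9, 10 (2 points).
  x = 13: rhs = 17, matching y values: 6, 13 (2 points).
  x = 14: rhs = 12, matching y values: none (0 points).
  x = 15: rhs = 15, matching y values: none (0 points).
  x = 16: rhs = 13, matching y values: none (0 points).
  x = 17: rhs = 12, matching y values: none (0 points).
  x = 18: rhs = 18, matching y values: none (0 points).
Total affine count: 17.
Full point count |E(F_19)| = 17 + 1 = 18.
Hasse bound: |18 − (19+1)| = |-2| = 2 ≤ 2√19 ≈ 8.7178 ✓.


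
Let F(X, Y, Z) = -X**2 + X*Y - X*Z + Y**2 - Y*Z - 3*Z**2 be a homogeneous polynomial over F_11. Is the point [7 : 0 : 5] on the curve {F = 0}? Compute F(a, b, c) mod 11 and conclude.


F(7,0,5) ≡ 6 (mod 11); P is NOT on the curve.

Evaluate F(7, 0, 5) term-by-term (mod 11).
  -X**2 ↦ -1·49·1·1 = -49
  X*Y ↦ 1·7·0·1 = 0
  -X*Z ↦ -1·7·1·5 = -35
  Y**2 ↦ 1·1·0·1 = 0
  -Y*Z ↦ -1·1·0·5 = 0
  -3*Z**2 ↦ -3·1·1·25 = -75
Sum: F(7, 0, 5) = (-49) + (0) + (-35) + (0) + (0) + (-75) = -159.
Reducing mod 11: -159 ≡ 6 (mod 11).
Since F(a, b, c) ≡ 6 ≠ 0 (mod 11), P does NOT lie on the curve.


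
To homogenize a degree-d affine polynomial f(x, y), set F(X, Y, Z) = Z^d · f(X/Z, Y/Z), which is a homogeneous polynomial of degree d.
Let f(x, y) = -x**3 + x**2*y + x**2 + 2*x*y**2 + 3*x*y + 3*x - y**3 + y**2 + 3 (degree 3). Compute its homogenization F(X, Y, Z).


F(X, Y, Z) = -X**3 + X**2*Y + X**2*Z + 2*X*Y**2 + 3*X*Y*Z + 3*X*Z**2 - Y**3 + Y**2*Z + 3*Z**3

deg(f) = 3.
Substitute x = X/Z, y = Y/Z into f, then multiply by Z^3.
  monomial -1·x^3·y^0 ↦ -1·X^3·Y^0·Z^0.
  monomial 1·x^2·y^1 ↦ 1·X^2·Y^1·Z^0.
  monomial 1·x^2·y^0 ↦ 1·X^2·Y^0·Z^1.
  monomial 2·x^1·y^2 ↦ 2·X^1·Y^2·Z^0.
  monomial 3·x^1·y^1 ↦ 3·X^1·Y^1·Z^1.
  monomial 3·x^1·y^0 ↦ 3·X^1·Y^0·Z^2.
  monomial -1·x^0·y^3 ↦ -1·X^0·Y^3·Z^0.
  monomial 1·x^0·y^2 ↦ 1·X^0·Y^2·Z^1.
  monomial 3·x^0·y^0 ↦ 3·X^0·Y^0·Z^3.
Collecting: F(X, Y, Z) = -X**3 + X**2*Y + X**2*Z + 2*X*Y**2 + 3*X*Y*Z + 3*X*Z**2 - Y**3 + Y**2*Z + 3*Z**3.


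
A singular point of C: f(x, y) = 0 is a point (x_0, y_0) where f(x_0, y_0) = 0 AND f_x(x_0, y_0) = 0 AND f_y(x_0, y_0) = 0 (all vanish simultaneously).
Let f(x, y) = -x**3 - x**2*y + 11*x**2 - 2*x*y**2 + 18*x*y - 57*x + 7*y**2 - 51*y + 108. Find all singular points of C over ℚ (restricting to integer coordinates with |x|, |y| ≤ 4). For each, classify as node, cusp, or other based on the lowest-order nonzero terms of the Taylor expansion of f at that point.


Singular points: {(3, 3)}; classification: node.

Compute partial derivatives:
  f_x = -3*x**2 - 2*x*y + 22*x - 2*y**2 + 18*y - 57.
  f_y = -x**2 - 4*x*y + 18*x + 14*y - 51.
Scan x_0 ∈ {−4, ..., 4}. For each x_0, f_y(x_0, y) is a polynomial in y; find its integer roots y ∈ {−4, ..., 4}, then test f_x and f at those candidates.
  x = -4: f_y(-4, y) = 30*y - 139; no integer root y with |y| ≤ 4.
  x = -3: f_y(-3, y) = 26*y - 114; no integer root y with |y| ≤ 4.
  x = -2: f_y(-2, y) = 22*y - 91; no integer root y with |y| ≤ 4.
  x = -1: f_y(-1, y) = 18*y - 70; no integer root y with |y| ≤ 4.
  x = 0: f_y(0, y) = 14*y - 51; no integer root y with |y| ≤ 4.
  x = 1: f_y(1, y) = 10*y - 34; no integer root y with |y| ≤ 4.
  x = 2: f_y(2, y) = 6*y - 19; no integer root y with |y| ≤ 4.
  x = 3: f_y(3, y) = 2*y - 6; vanishes at y ∈ {3}. (3, 3): f_x = 0, f = 0 — SINGULAR.
  x = 4: f_y(4, y) = 5 - 2*y; no integer root y with |y| ≤ 4.
Only singular point on the grid: (3, 3).
Classify: substitute x = 3 + u, y = 3 + v and expand: f = -u**3 - u**2*v - u**2 - 2*u*v**2 + v**2.
No constant or linear terms (consistent with a singular point). Quadratic part: -u**2 + v**2. Cubic part: -u**3 - u**2*v - 2*u*v**2.
The quadratic part v**2 - u**2 = (v − u)(v + u) splits into two distinct linear factors, so there are two distinct tangent lines y − 3 = ±(x − 3) — this is a node (ordinary double point).
Classification: node.
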